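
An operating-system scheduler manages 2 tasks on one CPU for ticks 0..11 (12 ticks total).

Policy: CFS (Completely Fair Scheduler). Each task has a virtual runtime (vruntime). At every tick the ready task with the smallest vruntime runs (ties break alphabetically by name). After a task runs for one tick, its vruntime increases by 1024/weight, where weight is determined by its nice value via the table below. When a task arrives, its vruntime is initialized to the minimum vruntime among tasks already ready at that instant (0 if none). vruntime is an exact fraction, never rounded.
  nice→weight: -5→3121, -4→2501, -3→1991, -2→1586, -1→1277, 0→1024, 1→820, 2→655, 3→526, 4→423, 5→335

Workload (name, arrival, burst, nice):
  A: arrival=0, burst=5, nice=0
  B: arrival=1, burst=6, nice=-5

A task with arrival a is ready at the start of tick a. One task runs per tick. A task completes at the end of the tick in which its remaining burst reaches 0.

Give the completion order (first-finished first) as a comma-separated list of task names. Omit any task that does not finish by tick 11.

completion order = B, A

t=0: vr[A=0] → run A
t=1: vr[A=1 B=1] → run A
t=2: vr[A=2 B=1] → run B
t=3: vr[A=2 B=4145/3121] → run B
t=4: vr[A=2 B=5169/3121] → run B
t=5: vr[A=2 B=6193/3121] → run B
t=6: vr[A=2 B=7217/3121] → run A
t=7: vr[A=3 B=7217/3121] → run B
t=8: vr[A=3 B=8241/3121] → run B
t=9: vr[A=3] → run A
t=10: vr[A=4] → run A
t=11: (idle)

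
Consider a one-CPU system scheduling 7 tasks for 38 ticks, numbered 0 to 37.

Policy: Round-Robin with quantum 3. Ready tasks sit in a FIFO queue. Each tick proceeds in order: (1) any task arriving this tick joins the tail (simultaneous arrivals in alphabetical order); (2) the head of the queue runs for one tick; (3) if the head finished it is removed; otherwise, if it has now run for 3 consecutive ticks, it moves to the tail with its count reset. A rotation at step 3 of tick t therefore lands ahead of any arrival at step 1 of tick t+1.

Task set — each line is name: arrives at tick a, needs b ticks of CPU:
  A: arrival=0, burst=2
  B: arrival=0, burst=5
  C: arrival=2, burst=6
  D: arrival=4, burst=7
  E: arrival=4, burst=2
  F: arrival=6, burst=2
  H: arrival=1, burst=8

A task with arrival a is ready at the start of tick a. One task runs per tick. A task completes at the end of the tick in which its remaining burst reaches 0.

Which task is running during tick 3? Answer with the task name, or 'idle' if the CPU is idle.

t=0: queue=[A,B] q_used=0 → run A
t=1: queue=[A,B,H] q_used=1 → run A
t=2: queue=[B,H,C] q_used=0 → run B
t=3: queue=[B,H,C] q_used=1 → run B
t=4: queue=[B,H,C,D,E] q_used=2 → run B
t=5: queue=[H,C,D,E,B] q_used=0 → run H
t=6: queue=[H,C,D,E,B,F] q_used=1 → run H
t=7: queue=[H,C,D,E,B,F] q_used=2 → run H
t=8: queue=[C,D,E,B,F,H] q_used=0 → run C
t=9: queue=[C,D,E,B,F,H] q_used=1 → run C
t=10: queue=[C,D,E,B,F,H] q_used=2 → run C
t=11: queue=[D,E,B,F,H,C] q_used=0 → run D
t=12: queue=[D,E,B,F,H,C] q_used=1 → run D
t=13: queue=[D,E,B,F,H,C] q_used=2 → run D
t=14: queue=[E,B,F,H,C,D] q_used=0 → run E
t=15: queue=[E,B,F,H,C,D] q_used=1 → run E
t=16: queue=[B,F,H,C,D] q_used=0 → run B
t=17: queue=[B,F,H,C,D] q_used=1 → run B
t=18: queue=[F,H,C,D] q_used=0 → run F
t=19: queue=[F,H,C,D] q_used=1 → run F
t=20: queue=[H,C,D] q_used=0 → run H
t=21: queue=[H,C,D] q_used=1 → run H
t=22: queue=[H,C,D] q_used=2 → run H
t=23: queue=[C,D,H] q_used=0 → run C
t=24: queue=[C,D,H] q_used=1 → run C
t=25: queue=[C,D,H] q_used=2 → run C
t=26: queue=[D,H] q_used=0 → run D
t=27: queue=[D,H] q_used=1 → run D
t=28: queue=[D,H] q_used=2 → run D
t=29: queue=[H,D] q_used=0 → run H
t=30: queue=[H,D] q_used=1 → run H
t=31: queue=[D] q_used=0 → run D
t=32: (idle)
t=33: (idle)
t=34: (idle)
t=35: (idle)
t=36: (idle)
t=37: (idle)

running at tick 3 = B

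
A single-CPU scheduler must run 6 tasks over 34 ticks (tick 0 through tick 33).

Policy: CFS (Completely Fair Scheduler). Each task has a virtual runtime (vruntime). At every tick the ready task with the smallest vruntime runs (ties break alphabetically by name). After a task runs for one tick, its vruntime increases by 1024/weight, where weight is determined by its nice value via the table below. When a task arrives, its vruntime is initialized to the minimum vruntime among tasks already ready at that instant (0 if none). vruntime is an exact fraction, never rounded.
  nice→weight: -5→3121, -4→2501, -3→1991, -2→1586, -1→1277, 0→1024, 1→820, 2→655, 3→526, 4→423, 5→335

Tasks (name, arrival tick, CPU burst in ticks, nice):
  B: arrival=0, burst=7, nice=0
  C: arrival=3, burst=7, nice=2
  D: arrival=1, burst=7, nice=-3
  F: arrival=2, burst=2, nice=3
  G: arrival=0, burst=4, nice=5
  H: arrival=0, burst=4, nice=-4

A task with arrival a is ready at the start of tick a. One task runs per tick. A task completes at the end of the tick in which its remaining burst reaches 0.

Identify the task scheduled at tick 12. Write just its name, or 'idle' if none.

t=0: vr[B=0 G=0 H=0] → run B
t=1: vr[B=1 D=0 G=0 H=0] → run D
t=2: vr[B=1 D=1024/1991 F=0 G=0 H=0] → run F
t=3: vr[B=1 C=0 D=1024/1991 F=512/263 G=0 H=0] → run C
t=4: vr[B=1 C=1024/655 D=1024/1991 F=512/263 G=0 H=0] → run G
t=5: vr[B=1 C=1024/655 D=1024/1991 F=512/263 G=1024/335 H=0] → run H
t=6: vr[B=1 C=1024/655 D=1024/1991 F=512/263 G=1024/335 H=1024/2501] → run H
t=7: vr[B=1 C=1024/655 D=1024/1991 F=512/263 G=1024/335 H=2048/2501] → run D
t=8: vr[B=1 C=1024/655 D=2048/1991 F=512/263 G=1024/335 H=2048/2501] → run H
t=9: vr[B=1 C=1024/655 D=2048/1991 F=512/263 G=1024/335 H=3072/2501] → run B
t=10: vr[B=2 C=1024/655 D=2048/1991 F=512/263 G=1024/335 H=3072/2501] → run D
t=11: vr[B=2 C=1024/655 D=3072/1991 F=512/263 G=1024/335 H=3072/2501] → run H
t=12: vr[B=2 C=1024/655 D=3072/1991 F=512/263 G=1024/335] → run D
t=13: vr[B=2 C=1024/655 D=4096/1991 F=512/263 G=1024/335] → run C
t=14: vr[B=2 C=2048/655 D=4096/1991 F=512/263 G=1024/335] → run F
t=15: vr[B=2 C=2048/655 D=4096/1991 G=1024/335] → run B
t=16: vr[B=3 C=2048/655 D=4096/1991 G=1024/335] → run D
t=17: vr[B=3 C=2048/655 D=5120/1991 G=1024/335] → run D
t=18: vr[B=3 C=2048/655 D=6144/1991 G=1024/335] → run B
t=19: vr[B=4 C=2048/655 D=6144/1991 G=1024/335] → run G
t=20: vr[B=4 C=2048/655 D=6144/1991 G=2048/335] → run D
t=21: vr[B=4 C=2048/655 G=2048/335] → run C
t=22: vr[B=4 C=3072/655 G=2048/335] → run B
t=23: vr[B=5 C=3072/655 G=2048/335] → run C
t=24: vr[B=5 C=4096/655 G=2048/335] → run B
t=25: vr[B=6 C=4096/655 G=2048/335] → run B
t=26: vr[C=4096/655 G=2048/335] → run G
t=27: vr[C=4096/655 G=3072/335] → run C
t=28: vr[C=1024/131 G=3072/335] → run C
t=29: vr[C=6144/655 G=3072/335] → run G
t=30: vr[C=6144/655] → run C
t=31: (idle)
t=32: (idle)
t=33: (idle)

running at tick 12 = D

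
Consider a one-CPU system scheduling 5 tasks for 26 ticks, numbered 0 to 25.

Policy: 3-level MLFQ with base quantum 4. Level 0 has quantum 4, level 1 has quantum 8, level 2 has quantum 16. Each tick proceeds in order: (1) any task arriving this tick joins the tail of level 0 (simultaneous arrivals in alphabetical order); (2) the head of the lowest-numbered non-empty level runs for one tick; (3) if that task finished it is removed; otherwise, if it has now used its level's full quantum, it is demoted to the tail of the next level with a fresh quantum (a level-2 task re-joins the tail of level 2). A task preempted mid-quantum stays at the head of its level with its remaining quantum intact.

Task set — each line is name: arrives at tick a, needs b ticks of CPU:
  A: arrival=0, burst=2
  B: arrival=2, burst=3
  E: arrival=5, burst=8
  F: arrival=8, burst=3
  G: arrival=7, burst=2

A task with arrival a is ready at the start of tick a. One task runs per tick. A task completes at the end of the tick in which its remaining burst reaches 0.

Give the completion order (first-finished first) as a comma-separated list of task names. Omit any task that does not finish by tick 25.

completion order = A, B, G, F, E

t=0: L0/L1/L2 = A/-/- → run A
t=1: L0/L1/L2 = A/-/- → run A
t=2: L0/L1/L2 = B/-/- → run B
t=3: L0/L1/L2 = B/-/- → run B
t=4: L0/L1/L2 = B/-/- → run B
t=5: L0/L1/L2 = E/-/- → run E
t=6: L0/L1/L2 = E/-/- → run E
t=7: L0/L1/L2 = EG/-/- → run E
t=8: L0/L1/L2 = EGF/-/- → run E
t=9: L0/L1/L2 = GF/E/- → run G
t=10: L0/L1/L2 = GF/E/- → run G
t=11: L0/L1/L2 = F/E/- → run F
t=12: L0/L1/L2 = F/E/- → run F
t=13: L0/L1/L2 = F/E/- → run F
t=14: L0/L1/L2 = -/E/- → run E
t=15: L0/L1/L2 = -/E/- → run E
t=16: L0/L1/L2 = -/E/- → run E
t=17: L0/L1/L2 = -/E/- → run E
t=18: (idle)
t=19: (idle)
t=20: (idle)
t=21: (idle)
t=22: (idle)
t=23: (idle)
t=24: (idle)
t=25: (idle)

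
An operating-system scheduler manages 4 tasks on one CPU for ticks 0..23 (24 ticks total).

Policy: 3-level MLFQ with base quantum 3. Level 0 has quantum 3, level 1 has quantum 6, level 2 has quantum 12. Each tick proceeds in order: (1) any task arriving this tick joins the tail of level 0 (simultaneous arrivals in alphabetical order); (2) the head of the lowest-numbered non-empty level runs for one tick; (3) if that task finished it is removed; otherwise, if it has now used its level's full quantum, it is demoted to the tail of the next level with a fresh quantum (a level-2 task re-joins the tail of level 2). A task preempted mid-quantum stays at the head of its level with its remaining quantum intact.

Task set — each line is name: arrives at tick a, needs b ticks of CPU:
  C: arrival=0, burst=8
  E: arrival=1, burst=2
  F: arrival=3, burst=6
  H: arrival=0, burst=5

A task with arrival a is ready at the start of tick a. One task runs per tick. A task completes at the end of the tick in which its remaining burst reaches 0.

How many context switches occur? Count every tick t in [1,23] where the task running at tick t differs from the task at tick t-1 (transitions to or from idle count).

t=0: L0/L1/L2 = CH/-/- → run C
t=1: L0/L1/L2 = CHE/-/- → run C
t=2: L0/L1/L2 = CHE/-/- → run C
t=3: L0/L1/L2 = HEF/C/- → run H
t=4: L0/L1/L2 = HEF/C/- → run H
t=5: L0/L1/L2 = HEF/C/- → run H
t=6: L0/L1/L2 = EF/CH/- → run E
t=7: L0/L1/L2 = EF/CH/- → run E
t=8: L0/L1/L2 = F/CH/- → run F
t=9: L0/L1/L2 = F/CH/- → run F
t=10: L0/L1/L2 = F/CH/- → run F
t=11: L0/L1/L2 = -/CHF/- → run C
t=12: L0/L1/L2 = -/CHF/- → run C
t=13: L0/L1/L2 = -/CHF/- → run C
t=14: L0/L1/L2 = -/CHF/- → run C
t=15: L0/L1/L2 = -/CHF/- → run C
t=16: L0/L1/L2 = -/HF/- → run H
t=17: L0/L1/L2 = -/HF/- → run H
t=18: L0/L1/L2 = -/F/- → run F
t=19: L0/L1/L2 = -/F/- → run F
t=20: L0/L1/L2 = -/F/- → run F
t=21: (idle)
t=22: (idle)
t=23: (idle)

context switches = 7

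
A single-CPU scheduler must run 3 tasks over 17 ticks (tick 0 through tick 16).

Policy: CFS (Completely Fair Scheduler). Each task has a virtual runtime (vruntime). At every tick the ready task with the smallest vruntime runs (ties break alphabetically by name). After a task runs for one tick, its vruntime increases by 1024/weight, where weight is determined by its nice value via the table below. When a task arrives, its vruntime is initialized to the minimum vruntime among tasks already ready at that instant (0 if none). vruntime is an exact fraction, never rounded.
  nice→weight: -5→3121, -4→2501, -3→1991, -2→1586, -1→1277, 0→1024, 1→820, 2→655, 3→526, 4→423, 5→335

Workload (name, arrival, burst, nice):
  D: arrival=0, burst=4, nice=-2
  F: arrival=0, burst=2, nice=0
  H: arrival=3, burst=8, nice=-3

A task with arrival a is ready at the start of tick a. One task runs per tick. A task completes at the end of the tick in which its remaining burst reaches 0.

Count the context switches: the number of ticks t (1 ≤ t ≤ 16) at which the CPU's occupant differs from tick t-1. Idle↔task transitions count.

t=0: vr[D=0 F=0] → run D
t=1: vr[D=512/793 F=0] → run F
t=2: vr[D=512/793 F=1] → run D
t=3: vr[D=1024/793 F=1 H=1] → run F
t=4: vr[D=1024/793 H=1] → run H
t=5: vr[D=1024/793 H=3015/1991] → run D
t=6: vr[D=1536/793 H=3015/1991] → run H
t=7: vr[D=1536/793 H=4039/1991] → run D
t=8: vr[H=4039/1991] → run H
t=9: vr[H=5063/1991] → run H
t=10: vr[H=6087/1991] → run H
t=11: vr[H=7111/1991] → run H
t=12: vr[H=8135/1991] → run H
t=13: vr[H=9159/1991] → run H
t=14: (idle)
t=15: (idle)
t=16: (idle)

context switches = 9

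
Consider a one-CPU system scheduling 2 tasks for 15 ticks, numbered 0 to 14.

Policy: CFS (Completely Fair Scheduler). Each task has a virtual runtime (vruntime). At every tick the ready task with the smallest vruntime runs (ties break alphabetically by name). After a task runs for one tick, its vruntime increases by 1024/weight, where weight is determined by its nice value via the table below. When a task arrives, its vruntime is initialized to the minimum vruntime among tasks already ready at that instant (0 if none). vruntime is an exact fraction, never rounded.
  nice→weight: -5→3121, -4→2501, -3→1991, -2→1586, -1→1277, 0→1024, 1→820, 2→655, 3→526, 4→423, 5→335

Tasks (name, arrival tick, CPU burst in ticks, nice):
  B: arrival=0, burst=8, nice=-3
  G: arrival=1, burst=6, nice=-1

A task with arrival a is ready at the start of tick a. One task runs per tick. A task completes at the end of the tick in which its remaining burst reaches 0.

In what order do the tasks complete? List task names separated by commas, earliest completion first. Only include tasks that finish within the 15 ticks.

t=0: vr[B=0] → run B
t=1: vr[B=1024/1991 G=1024/1991] → run B
t=2: vr[B=2048/1991 G=1024/1991] → run G
t=3: vr[B=2048/1991 G=3346432/2542507] → run B
t=4: vr[B=3072/1991 G=3346432/2542507] → run G
t=5: vr[B=3072/1991 G=5385216/2542507] → run B
t=6: vr[B=4096/1991 G=5385216/2542507] → run B
t=7: vr[B=5120/1991 G=5385216/2542507] → run G
t=8: vr[B=5120/1991 G=7424000/2542507] → run B
t=9: vr[B=6144/1991 G=7424000/2542507] → run G
t=10: vr[B=6144/1991 G=9462784/2542507] → run B
t=11: vr[B=7168/1991 G=9462784/2542507] → run B
t=12: vr[G=9462784/2542507] → run G
t=13: vr[G=11501568/2542507] → run G
t=14: (idle)

completion order = B, G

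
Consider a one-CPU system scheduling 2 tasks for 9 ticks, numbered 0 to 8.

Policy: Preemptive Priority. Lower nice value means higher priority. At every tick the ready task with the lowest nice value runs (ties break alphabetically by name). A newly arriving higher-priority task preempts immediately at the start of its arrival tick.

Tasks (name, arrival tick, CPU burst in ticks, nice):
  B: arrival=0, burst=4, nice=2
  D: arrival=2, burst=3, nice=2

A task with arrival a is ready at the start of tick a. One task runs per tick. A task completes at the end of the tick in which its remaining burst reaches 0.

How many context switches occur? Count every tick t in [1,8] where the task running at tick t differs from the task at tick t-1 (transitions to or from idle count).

context switches = 2

t=0: ready={B} → run B
t=1: ready={B} → run B
t=2: ready={B,D} → run B
t=3: ready={B,D} → run B
t=4: ready={D} → run D
t=5: ready={D} → run D
t=6: ready={D} → run D
t=7: (idle)
t=8: (idle)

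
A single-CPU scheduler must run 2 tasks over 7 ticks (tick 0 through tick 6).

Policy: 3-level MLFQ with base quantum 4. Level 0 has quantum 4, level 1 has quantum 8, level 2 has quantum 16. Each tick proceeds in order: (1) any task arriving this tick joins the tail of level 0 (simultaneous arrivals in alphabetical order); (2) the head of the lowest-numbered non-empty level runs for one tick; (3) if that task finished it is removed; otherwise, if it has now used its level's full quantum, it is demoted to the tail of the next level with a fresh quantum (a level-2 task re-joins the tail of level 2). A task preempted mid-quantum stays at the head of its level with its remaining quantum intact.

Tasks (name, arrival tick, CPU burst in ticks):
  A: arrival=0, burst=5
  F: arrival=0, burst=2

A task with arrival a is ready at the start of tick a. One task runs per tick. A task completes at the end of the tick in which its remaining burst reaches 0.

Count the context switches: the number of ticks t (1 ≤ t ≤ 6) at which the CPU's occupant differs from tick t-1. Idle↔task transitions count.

context switches = 2

t=0: L0/L1/L2 = AF/-/- → run A
t=1: L0/L1/L2 = AF/-/- → run A
t=2: L0/L1/L2 = AF/-/- → run A
t=3: L0/L1/L2 = AF/-/- → run A
t=4: L0/L1/L2 = F/A/- → run F
t=5: L0/L1/L2 = F/A/- → run F
t=6: L0/L1/L2 = -/A/- → run A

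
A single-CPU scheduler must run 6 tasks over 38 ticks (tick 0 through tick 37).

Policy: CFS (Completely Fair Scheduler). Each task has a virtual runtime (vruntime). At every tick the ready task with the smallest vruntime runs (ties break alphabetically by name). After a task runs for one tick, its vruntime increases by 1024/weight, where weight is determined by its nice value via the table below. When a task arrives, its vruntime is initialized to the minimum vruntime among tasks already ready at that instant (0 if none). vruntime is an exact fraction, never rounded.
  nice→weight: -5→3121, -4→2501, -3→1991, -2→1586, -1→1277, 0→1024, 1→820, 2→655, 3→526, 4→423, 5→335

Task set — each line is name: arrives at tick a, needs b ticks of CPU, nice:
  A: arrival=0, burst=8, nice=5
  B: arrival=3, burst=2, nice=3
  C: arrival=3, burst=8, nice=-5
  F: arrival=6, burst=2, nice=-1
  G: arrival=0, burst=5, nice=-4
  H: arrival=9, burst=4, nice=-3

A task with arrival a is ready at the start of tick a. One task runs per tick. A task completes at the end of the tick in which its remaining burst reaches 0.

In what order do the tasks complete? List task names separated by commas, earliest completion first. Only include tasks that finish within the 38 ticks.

completion order = G, F, B, H, C, A

t=0: vr[A=0 G=0] → run A
t=1: vr[A=1024/335 G=0] → run G
t=2: vr[A=1024/335 G=1024/2501] → run G
t=3: vr[A=1024/335 B=2048/2501 C=2048/2501 G=2048/2501] → run B
t=4: vr[A=1024/335 B=1819136/657763 C=2048/2501 G=2048/2501] → run C
t=5: vr[A=1024/335 B=1819136/657763 C=8952832/7805621 G=2048/2501] → run G
t=6: vr[A=1024/335 B=1819136/657763 C=8952832/7805621 F=8952832/7805621 G=3072/2501] → run C
t=7: vr[A=1024/335 B=1819136/657763 C=11513856/7805621 F=8952832/7805621 G=3072/2501] → run F
t=8: vr[A=1024/335 B=1819136/657763 C=11513856/7805621 F=19425722368/9967778017 G=3072/2501] → run G
t=9: vr[A=1024/335 B=1819136/657763 C=11513856/7805621 F=19425722368/9967778017 G=4096/2501 H=11513856/7805621] → run C
t=10: vr[A=1024/335 B=1819136/657763 C=14074880/7805621 F=19425722368/9967778017 G=4096/2501 H=11513856/7805621] → run H
t=11: vr[A=1024/335 B=1819136/657763 C=14074880/7805621 F=19425722368/9967778017 G=4096/2501 H=30917043200/15540991411] → run G
t=12: vr[A=1024/335 B=1819136/657763 C=14074880/7805621 F=19425722368/9967778017 H=30917043200/15540991411] → run C
t=13: vr[A=1024/335 B=1819136/657763 C=16635904/7805621 F=19425722368/9967778017 H=30917043200/15540991411] → run F
t=14: vr[A=1024/335 B=1819136/657763 C=16635904/7805621 H=30917043200/15540991411] → run H
t=15: vr[A=1024/335 B=1819136/657763 C=16635904/7805621 H=38909999104/15540991411] → run C
t=16: vr[A=1024/335 B=1819136/657763 C=19196928/7805621 H=38909999104/15540991411] → run C
t=17: vr[A=1024/335 B=1819136/657763 C=21757952/7805621 H=38909999104/15540991411] → run H
t=18: vr[A=1024/335 B=1819136/657763 C=21757952/7805621 H=46902955008/15540991411] → run B
t=19: vr[A=1024/335 C=21757952/7805621 H=46902955008/15540991411] → run C
t=20: vr[A=1024/335 C=24318976/7805621 H=46902955008/15540991411] → run H
t=21: vr[A=1024/335 C=24318976/7805621] → run A
t=22: vr[A=2048/335 C=24318976/7805621] → run C
t=23: vr[A=2048/335] → run A
t=24: vr[A=3072/335] → run A
t=25: vr[A=4096/335] → run A
t=26: vr[A=1024/67] → run A
t=27: vr[A=6144/335] → run A
t=28: vr[A=7168/335] → run A
t=29: (idle)
t=30: (idle)
t=31: (idle)
t=32: (idle)
t=33: (idle)
t=34: (idle)
t=35: (idle)
t=36: (idle)
t=37: (idle)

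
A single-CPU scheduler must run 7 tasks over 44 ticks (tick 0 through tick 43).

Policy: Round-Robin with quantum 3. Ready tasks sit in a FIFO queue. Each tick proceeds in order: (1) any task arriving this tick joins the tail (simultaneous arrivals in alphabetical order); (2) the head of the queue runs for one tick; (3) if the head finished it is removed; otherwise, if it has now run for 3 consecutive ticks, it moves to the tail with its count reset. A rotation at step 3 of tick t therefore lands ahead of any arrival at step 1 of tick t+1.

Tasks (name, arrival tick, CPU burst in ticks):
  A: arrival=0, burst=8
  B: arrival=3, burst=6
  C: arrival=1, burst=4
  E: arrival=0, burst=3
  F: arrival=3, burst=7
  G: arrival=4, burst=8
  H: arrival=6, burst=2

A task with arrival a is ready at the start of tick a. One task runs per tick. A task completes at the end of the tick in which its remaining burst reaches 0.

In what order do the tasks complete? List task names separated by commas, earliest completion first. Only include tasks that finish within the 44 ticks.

t=0: queue=[A,E] q_used=0 → run A
t=1: queue=[A,E,C] q_used=1 → run A
t=2: queue=[A,E,C] q_used=2 → run A
t=3: queue=[E,C,A,B,F] q_used=0 → run E
t=4: queue=[E,C,A,B,F,G] q_used=1 → run E
t=5: queue=[E,C,A,B,F,G] q_used=2 → run E
t=6: queue=[C,A,B,F,G,H] q_used=0 → run C
t=7: queue=[C,A,B,F,G,H] q_used=1 → run C
t=8: queue=[C,A,B,F,G,H] q_used=2 → run C
t=9: queue=[A,B,F,G,H,C] q_used=0 → run A
t=10: queue=[A,B,F,G,H,C] q_used=1 → run A
t=11: queue=[A,B,F,G,H,C] q_used=2 → run A
t=12: queue=[B,F,G,H,C,A] q_used=0 → run B
t=13: queue=[B,F,G,H,C,A] q_used=1 → run B
t=14: queue=[B,F,G,H,C,A] q_used=2 → run B
t=15: queue=[F,G,H,C,A,B] q_used=0 → run F
t=16: queue=[F,G,H,C,A,B] q_used=1 → run F
t=17: queue=[F,G,H,C,A,B] q_used=2 → run F
t=18: queue=[G,H,C,A,B,F] q_used=0 → run G
t=19: queue=[G,H,C,A,B,F] q_used=1 → run G
t=20: queue=[G,H,C,A,B,F] q_used=2 → run G
t=21: queue=[H,C,A,B,F,G] q_used=0 → run H
t=22: queue=[H,C,A,B,F,G] q_used=1 → run H
t=23: queue=[C,A,B,F,G] q_used=0 → run C
t=24: queue=[A,B,F,G] q_used=0 → run A
t=25: queue=[A,B,F,G] q_used=1 → run A
t=26: queue=[B,F,G] q_used=0 → run B
t=27: queue=[B,F,G] q_used=1 → run B
t=28: queue=[B,F,G] q_used=2 → run B
t=29: queue=[F,G] q_used=0 → run F
t=30: queue=[F,G] q_used=1 → run F
t=31: queue=[F,G] q_used=2 → run F
t=32: queue=[G,F] q_used=0 → run G
t=33: queue=[G,F] q_used=1 → run G
t=34: queue=[G,F] q_used=2 → run G
t=35: queue=[F,G] q_used=0 → run F
t=36: queue=[G] q_used=0 → run G
t=37: queue=[G] q_used=1 → run G
t=38: (idle)
t=39: (idle)
t=40: (idle)
t=41: (idle)
t=42: (idle)
t=43: (idle)

completion order = E, H, C, A, B, F, G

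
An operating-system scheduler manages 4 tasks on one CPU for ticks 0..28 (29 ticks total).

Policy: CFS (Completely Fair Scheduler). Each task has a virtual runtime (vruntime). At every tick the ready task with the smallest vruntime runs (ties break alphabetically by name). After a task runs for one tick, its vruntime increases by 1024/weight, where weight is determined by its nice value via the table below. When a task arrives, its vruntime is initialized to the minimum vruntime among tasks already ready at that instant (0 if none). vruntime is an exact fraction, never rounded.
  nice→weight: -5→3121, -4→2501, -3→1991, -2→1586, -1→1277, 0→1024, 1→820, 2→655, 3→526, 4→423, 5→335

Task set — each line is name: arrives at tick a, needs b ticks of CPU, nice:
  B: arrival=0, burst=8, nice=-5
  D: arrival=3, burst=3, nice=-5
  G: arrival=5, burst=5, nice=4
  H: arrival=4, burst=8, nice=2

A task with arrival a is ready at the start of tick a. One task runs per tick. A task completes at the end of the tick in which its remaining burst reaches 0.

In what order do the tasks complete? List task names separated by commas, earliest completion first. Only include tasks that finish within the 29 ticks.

completion order = D, B, G, H

t=0: vr[B=0] → run B
t=1: vr[B=1024/3121] → run B
t=2: vr[B=2048/3121] → run B
t=3: vr[B=3072/3121 D=3072/3121] → run B
t=4: vr[B=4096/3121 D=3072/3121 H=3072/3121] → run D
t=5: vr[B=4096/3121 D=4096/3121 G=3072/3121 H=3072/3121] → run G
t=6: vr[B=4096/3121 D=4096/3121 G=4495360/1320183 H=3072/3121] → run H
t=7: vr[B=4096/3121 D=4096/3121 G=4495360/1320183 H=5208064/2044255] → run B
t=8: vr[B=5120/3121 D=4096/3121 G=4495360/1320183 H=5208064/2044255] → run D
t=9: vr[B=5120/3121 D=5120/3121 G=4495360/1320183 H=5208064/2044255] → run B
t=10: vr[B=6144/3121 D=5120/3121 G=4495360/1320183 H=5208064/2044255] → run D
t=11: vr[B=6144/3121 G=4495360/1320183 H=5208064/2044255] → run B
t=12: vr[B=7168/3121 G=4495360/1320183 H=5208064/2044255] → run B
t=13: vr[G=4495360/1320183 H=5208064/2044255] → run H
t=14: vr[G=4495360/1320183 H=8403968/2044255] → run G
t=15: vr[G=7691264/1320183 H=8403968/2044255] → run H
t=16: vr[G=7691264/1320183 H=11599872/2044255] → run H
t=17: vr[G=7691264/1320183 H=14795776/2044255] → run G
t=18: vr[G=3629056/440061 H=14795776/2044255] → run H
t=19: vr[G=3629056/440061 H=3598336/408851] → run G
t=20: vr[G=14083072/1320183 H=3598336/408851] → run H
t=21: vr[G=14083072/1320183 H=21187584/2044255] → run H
t=22: vr[G=14083072/1320183 H=24383488/2044255] → run G
t=23: vr[H=24383488/2044255] → run H
t=24: (idle)
t=25: (idle)
t=26: (idle)
t=27: (idle)
t=28: (idle)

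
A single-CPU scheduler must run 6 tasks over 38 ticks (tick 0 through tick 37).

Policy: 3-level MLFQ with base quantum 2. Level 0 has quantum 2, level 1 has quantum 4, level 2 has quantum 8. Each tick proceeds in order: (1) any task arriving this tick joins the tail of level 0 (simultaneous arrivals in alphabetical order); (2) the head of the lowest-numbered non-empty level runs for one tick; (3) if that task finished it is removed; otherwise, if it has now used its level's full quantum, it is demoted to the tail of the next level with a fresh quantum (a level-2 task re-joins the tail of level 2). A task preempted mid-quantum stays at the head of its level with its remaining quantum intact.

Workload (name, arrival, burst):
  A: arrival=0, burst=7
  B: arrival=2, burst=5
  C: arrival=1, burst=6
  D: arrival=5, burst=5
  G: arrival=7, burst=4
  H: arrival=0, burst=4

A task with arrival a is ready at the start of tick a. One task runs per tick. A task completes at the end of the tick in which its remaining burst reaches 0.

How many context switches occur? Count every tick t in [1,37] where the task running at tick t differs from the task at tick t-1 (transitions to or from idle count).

context switches = 13

t=0: L0/L1/L2 = AH/-/- → run A
t=1: L0/L1/L2 = AHC/-/- → run A
t=2: L0/L1/L2 = HCB/A/- → run H
t=3: L0/L1/L2 = HCB/A/- → run H
t=4: L0/L1/L2 = CB/AH/- → run C
t=5: L0/L1/L2 = CBD/AH/- → run C
t=6: L0/L1/L2 = BD/AHC/- → run B
t=7: L0/L1/L2 = BDG/AHC/- → run B
t=8: L0/L1/L2 = DG/AHCB/- → run D
t=9: L0/L1/L2 = DG/AHCB/- → run D
t=10: L0/L1/L2 = G/AHCBD/- → run G
t=11: L0/L1/L2 = G/AHCBD/- → run G
t=12: L0/L1/L2 = -/AHCBDG/- → run A
t=13: L0/L1/L2 = -/AHCBDG/- → run A
t=14: L0/L1/L2 = -/AHCBDG/- → run A
t=15: L0/L1/L2 = -/AHCBDG/- → run A
t=16: L0/L1/L2 = -/HCBDG/A → run H
t=17: L0/L1/L2 = -/HCBDG/A → run H
t=18: L0/L1/L2 = -/CBDG/A → run C
t=19: L0/L1/L2 = -/CBDG/A → run C
t=20: L0/L1/L2 = -/CBDG/A → run C
t=21: L0/L1/L2 = -/CBDG/A → run C
t=22: L0/L1/L2 = -/BDG/A → run B
t=23: L0/L1/L2 = -/BDG/A → run B
t=24: L0/L1/L2 = -/BDG/A → run B
t=25: L0/L1/L2 = -/DG/A → run D
t=26: L0/L1/L2 = -/DG/A → run D
t=27: L0/L1/L2 = -/DG/A → run D
t=28: L0/L1/L2 = -/G/A → run G
t=29: L0/L1/L2 = -/G/A → run G
t=30: L0/L1/L2 = -/-/A → run A
t=31: (idle)
t=32: (idle)
t=33: (idle)
t=34: (idle)
t=35: (idle)
t=36: (idle)
t=37: (idle)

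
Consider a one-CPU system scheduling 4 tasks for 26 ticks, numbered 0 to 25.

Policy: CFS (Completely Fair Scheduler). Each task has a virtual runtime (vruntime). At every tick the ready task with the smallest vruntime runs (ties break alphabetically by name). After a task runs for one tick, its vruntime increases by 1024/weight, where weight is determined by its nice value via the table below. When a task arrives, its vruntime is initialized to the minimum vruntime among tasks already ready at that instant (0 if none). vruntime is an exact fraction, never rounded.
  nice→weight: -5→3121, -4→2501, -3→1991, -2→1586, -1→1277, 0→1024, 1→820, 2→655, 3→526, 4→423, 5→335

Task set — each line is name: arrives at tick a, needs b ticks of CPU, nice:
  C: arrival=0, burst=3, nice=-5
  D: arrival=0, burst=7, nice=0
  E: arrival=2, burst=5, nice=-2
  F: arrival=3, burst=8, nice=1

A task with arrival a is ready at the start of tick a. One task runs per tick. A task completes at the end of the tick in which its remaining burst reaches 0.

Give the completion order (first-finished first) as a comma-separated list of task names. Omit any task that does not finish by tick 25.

completion order = C, E, D, F

t=0: vr[C=0 D=0] → run C
t=1: vr[C=1024/3121 D=0] → run D
t=2: vr[C=1024/3121 D=1 E=1024/3121] → run C
t=3: vr[C=2048/3121 D=1 E=1024/3121 F=1024/3121] → run E
t=4: vr[C=2048/3121 D=1 E=2409984/2474953 F=1024/3121] → run F
t=5: vr[C=2048/3121 D=1 E=2409984/2474953 F=1008896/639805] → run C
t=6: vr[D=1 E=2409984/2474953 F=1008896/639805] → run E
t=7: vr[D=1 E=4007936/2474953 F=1008896/639805] → run D
t=8: vr[D=2 E=4007936/2474953 F=1008896/639805] → run F
t=9: vr[D=2 E=4007936/2474953 F=1807872/639805] → run E
t=10: vr[D=2 E=5605888/2474953 F=1807872/639805] → run D
t=11: vr[D=3 E=5605888/2474953 F=1807872/639805] → run E
t=12: vr[D=3 E=7203840/2474953 F=1807872/639805] → run F
t=13: vr[D=3 E=7203840/2474953 F=2606848/639805] → run E
t=14: vr[D=3 F=2606848/639805] → run D
t=15: vr[D=4 F=2606848/639805] → run D
t=16: vr[D=5 F=2606848/639805] → run F
t=17: vr[D=5 F=3405824/639805] → run D
t=18: vr[D=6 F=3405824/639805] → run F
t=19: vr[D=6 F=840960/127961] → run D
t=20: vr[F=840960/127961] → run F
t=21: vr[F=5003776/639805] → run F
t=22: vr[F=5802752/639805] → run F
t=23: (idle)
t=24: (idle)
t=25: (idle)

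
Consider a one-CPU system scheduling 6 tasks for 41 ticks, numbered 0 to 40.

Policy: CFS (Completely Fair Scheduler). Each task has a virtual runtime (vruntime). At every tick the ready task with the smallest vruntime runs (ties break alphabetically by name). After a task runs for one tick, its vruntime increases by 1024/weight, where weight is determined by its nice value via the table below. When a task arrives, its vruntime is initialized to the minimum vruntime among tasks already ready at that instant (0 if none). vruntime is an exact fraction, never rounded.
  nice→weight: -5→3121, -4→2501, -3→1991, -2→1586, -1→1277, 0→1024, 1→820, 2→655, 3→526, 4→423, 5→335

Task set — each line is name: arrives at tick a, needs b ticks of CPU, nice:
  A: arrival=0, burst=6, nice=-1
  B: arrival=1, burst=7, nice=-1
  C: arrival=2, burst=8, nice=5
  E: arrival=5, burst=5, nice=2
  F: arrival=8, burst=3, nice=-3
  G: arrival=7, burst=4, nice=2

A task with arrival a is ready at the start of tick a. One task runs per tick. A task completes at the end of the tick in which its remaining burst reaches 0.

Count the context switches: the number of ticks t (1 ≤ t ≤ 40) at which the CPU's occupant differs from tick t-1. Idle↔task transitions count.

context switches = 28

t=0: vr[A=0] → run A
t=1: vr[A=1024/1277 B=1024/1277] → run A
t=2: vr[A=2048/1277 B=1024/1277 C=1024/1277] → run B
t=3: vr[A=2048/1277 B=2048/1277 C=1024/1277] → run C
t=4: vr[A=2048/1277 B=2048/1277 C=1650688/427795] → run A
t=5: vr[A=3072/1277 B=2048/1277 C=1650688/427795 E=2048/1277] → run B
t=6: vr[A=3072/1277 B=3072/1277 C=1650688/427795 E=2048/1277] → run E
t=7: vr[A=3072/1277 B=3072/1277 C=1650688/427795 E=2649088/836435 G=3072/1277] → run A
t=8: vr[A=4096/1277 B=3072/1277 C=1650688/427795 E=2649088/836435 F=3072/1277 G=3072/1277] → run B
t=9: vr[A=4096/1277 B=4096/1277 C=1650688/427795 E=2649088/836435 F=3072/1277 G=3072/1277] → run F
t=10: vr[A=4096/1277 B=4096/1277 C=1650688/427795 E=2649088/836435 F=7424000/2542507 G=3072/1277] → run G
t=11: vr[A=4096/1277 B=4096/1277 C=1650688/427795 E=2649088/836435 F=7424000/2542507 G=3319808/836435] → run F
t=12: vr[A=4096/1277 B=4096/1277 C=1650688/427795 E=2649088/836435 F=8731648/2542507 G=3319808/836435] → run E
t=13: vr[A=4096/1277 B=4096/1277 C=1650688/427795 E=3956736/836435 F=8731648/2542507 G=3319808/836435] → run A
t=14: vr[A=5120/1277 B=4096/1277 C=1650688/427795 E=3956736/836435 F=8731648/2542507 G=3319808/836435] → run B
t=15: vr[A=5120/1277 B=5120/1277 C=1650688/427795 E=3956736/836435 F=8731648/2542507 G=3319808/836435] → run F
t=16: vr[A=5120/1277 B=5120/1277 C=1650688/427795 E=3956736/836435 G=3319808/836435] → run C
t=17: vr[A=5120/1277 B=5120/1277 C=2958336/427795 E=3956736/836435 G=3319808/836435] → run G
t=18: vr[A=5120/1277 B=5120/1277 C=2958336/427795 E=3956736/836435 G=4627456/836435] → run A
t=19: vr[B=5120/1277 C=2958336/427795 E=3956736/836435 G=4627456/836435] → run B
t=20: vr[B=6144/1277 C=2958336/427795 E=3956736/836435 G=4627456/836435] → run E
t=21: vr[B=6144/1277 C=2958336/427795 E=5264384/836435 G=4627456/836435] → run B
t=22: vr[B=7168/1277 C=2958336/427795 E=5264384/836435 G=4627456/836435] → run G
t=23: vr[B=7168/1277 C=2958336/427795 E=5264384/836435 G=5935104/836435] → run B
t=24: vr[C=2958336/427795 E=5264384/836435 G=5935104/836435] → run E
t=25: vr[C=2958336/427795 E=6572032/836435 G=5935104/836435] → run C
t=26: vr[C=4265984/427795 E=6572032/836435 G=5935104/836435] → run G
t=27: vr[C=4265984/427795 E=6572032/836435] → run E
t=28: vr[C=4265984/427795] → run C
t=29: vr[C=5573632/427795] → run C
t=30: vr[C=1376256/85559] → run C
t=31: vr[C=8188928/427795] → run C
t=32: vr[C=9496576/427795] → run C
t=33: (idle)
t=34: (idle)
t=35: (idle)
t=36: (idle)
t=37: (idle)
t=38: (idle)
t=39: (idle)
t=40: (idle)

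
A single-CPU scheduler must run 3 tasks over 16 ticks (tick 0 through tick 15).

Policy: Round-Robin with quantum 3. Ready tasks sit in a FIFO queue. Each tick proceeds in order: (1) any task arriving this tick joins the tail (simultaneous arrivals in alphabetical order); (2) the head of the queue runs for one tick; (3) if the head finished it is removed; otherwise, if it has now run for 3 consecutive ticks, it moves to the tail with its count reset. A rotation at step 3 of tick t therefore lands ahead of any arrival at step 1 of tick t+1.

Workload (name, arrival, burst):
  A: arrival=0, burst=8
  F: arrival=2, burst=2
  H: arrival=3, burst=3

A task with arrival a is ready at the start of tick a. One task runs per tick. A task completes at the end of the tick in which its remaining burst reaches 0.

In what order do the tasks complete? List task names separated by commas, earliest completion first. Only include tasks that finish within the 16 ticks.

t=0: queue=[A] q_used=0 → run A
t=1: queue=[A] q_used=1 → run A
t=2: queue=[A,F] q_used=2 → run A
t=3: queue=[F,A,H] q_used=0 → run F
t=4: queue=[F,A,H] q_used=1 → run F
t=5: queue=[A,H] q_used=0 → run A
t=6: queue=[A,H] q_used=1 → run A
t=7: queue=[A,H] q_used=2 → run A
t=8: queue=[H,A] q_used=0 → run H
t=9: queue=[H,A] q_used=1 → run H
t=10: queue=[H,A] q_used=2 → run H
t=11: queue=[A] q_used=0 → run A
t=12: queue=[A] q_used=1 → run A
t=13: (idle)
t=14: (idle)
t=15: (idle)

completion order = F, H, A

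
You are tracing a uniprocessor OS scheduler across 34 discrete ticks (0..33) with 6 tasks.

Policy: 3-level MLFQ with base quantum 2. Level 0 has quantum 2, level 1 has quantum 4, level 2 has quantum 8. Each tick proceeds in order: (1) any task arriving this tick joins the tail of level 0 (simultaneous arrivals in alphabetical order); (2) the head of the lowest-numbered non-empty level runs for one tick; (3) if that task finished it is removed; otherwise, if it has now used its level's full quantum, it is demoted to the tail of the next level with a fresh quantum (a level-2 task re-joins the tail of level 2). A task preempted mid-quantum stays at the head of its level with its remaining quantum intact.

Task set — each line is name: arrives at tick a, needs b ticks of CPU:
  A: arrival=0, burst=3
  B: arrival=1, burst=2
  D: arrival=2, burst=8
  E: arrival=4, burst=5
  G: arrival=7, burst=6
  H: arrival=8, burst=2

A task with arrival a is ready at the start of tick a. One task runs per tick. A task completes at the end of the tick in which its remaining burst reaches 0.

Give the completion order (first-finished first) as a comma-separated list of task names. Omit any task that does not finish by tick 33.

t=0: L0/L1/L2 = A/-/- → run A
t=1: L0/L1/L2 = AB/-/- → run A
t=2: L0/L1/L2 = BD/A/- → run B
t=3: L0/L1/L2 = BD/A/- → run B
t=4: L0/L1/L2 = DE/A/- → run D
t=5: L0/L1/L2 = DE/A/- → run D
t=6: L0/L1/L2 = E/AD/- → run E
t=7: L0/L1/L2 = EG/AD/- → run E
t=8: L0/L1/L2 = GH/ADE/- → run G
t=9: L0/L1/L2 = GH/ADE/- → run G
t=10: L0/L1/L2 = H/ADEG/- → run H
t=11: L0/L1/L2 = H/ADEG/- → run H
t=12: L0/L1/L2 = -/ADEG/- → run A
t=13: L0/L1/L2 = -/DEG/- → run D
t=14: L0/L1/L2 = -/DEG/- → run D
t=15: L0/L1/L2 = -/DEG/- → run D
t=16: L0/L1/L2 = -/DEG/- → run D
t=17: L0/L1/L2 = -/EG/D → run E
t=18: L0/L1/L2 = -/EG/D → run E
t=19: L0/L1/L2 = -/EG/D → run E
t=20: L0/L1/L2 = -/G/D → run G
t=21: L0/L1/L2 = -/G/D → run G
t=22: L0/L1/L2 = -/G/D → run G
t=23: L0/L1/L2 = -/G/D → run G
t=24: L0/L1/L2 = -/-/D → run D
t=25: L0/L1/L2 = -/-/D → run D
t=26: (idle)
t=27: (idle)
t=28: (idle)
t=29: (idle)
t=30: (idle)
t=31: (idle)
t=32: (idle)
t=33: (idle)

completion order = B, H, A, E, G, D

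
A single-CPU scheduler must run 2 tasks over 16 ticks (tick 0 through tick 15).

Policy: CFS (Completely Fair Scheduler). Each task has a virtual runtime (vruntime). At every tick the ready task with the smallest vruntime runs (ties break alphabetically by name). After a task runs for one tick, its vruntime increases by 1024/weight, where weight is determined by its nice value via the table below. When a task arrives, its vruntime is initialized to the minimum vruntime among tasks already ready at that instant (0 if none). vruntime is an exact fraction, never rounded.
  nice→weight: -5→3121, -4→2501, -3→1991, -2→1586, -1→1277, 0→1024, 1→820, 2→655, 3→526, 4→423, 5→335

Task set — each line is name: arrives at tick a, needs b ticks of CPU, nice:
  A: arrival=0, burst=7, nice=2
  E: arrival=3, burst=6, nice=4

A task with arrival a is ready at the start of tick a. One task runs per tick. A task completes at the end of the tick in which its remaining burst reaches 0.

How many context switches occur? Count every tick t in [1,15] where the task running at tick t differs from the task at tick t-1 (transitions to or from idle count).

t=0: vr[A=0] → run A
t=1: vr[A=1024/655] → run A
t=2: vr[A=2048/655] → run A
t=3: vr[A=3072/655 E=3072/655] → run A
t=4: vr[A=4096/655 E=3072/655] → run E
t=5: vr[A=4096/655 E=1970176/277065] → run A
t=6: vr[A=1024/131 E=1970176/277065] → run E
t=7: vr[A=1024/131 E=2640896/277065] → run A
t=8: vr[A=6144/655 E=2640896/277065] → run A
t=9: vr[E=2640896/277065] → run E
t=10: vr[E=1103872/92355] → run E
t=11: vr[E=3982336/277065] → run E
t=12: vr[E=4653056/277065] → run E
t=13: (idle)
t=14: (idle)
t=15: (idle)

context switches = 6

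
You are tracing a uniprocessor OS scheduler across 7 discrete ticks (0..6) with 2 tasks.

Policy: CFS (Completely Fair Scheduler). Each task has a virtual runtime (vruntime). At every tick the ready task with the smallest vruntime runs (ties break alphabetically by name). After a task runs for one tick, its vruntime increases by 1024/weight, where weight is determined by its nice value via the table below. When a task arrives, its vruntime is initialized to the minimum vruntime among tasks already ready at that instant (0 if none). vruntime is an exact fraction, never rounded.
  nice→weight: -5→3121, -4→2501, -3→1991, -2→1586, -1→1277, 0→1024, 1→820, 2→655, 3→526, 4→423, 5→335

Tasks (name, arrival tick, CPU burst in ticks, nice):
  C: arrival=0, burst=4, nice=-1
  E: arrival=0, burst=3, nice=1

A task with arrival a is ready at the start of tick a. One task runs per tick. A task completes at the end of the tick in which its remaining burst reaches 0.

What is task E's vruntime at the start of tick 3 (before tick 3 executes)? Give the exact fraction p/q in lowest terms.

vruntime(E, start of tick 3) = 256/205

t=0: vr[C=0 E=0] → run C
t=1: vr[C=1024/1277 E=0] → run E
t=2: vr[C=1024/1277 E=256/205] → run C
t=3: vr[C=2048/1277 E=256/205] → run E
t=4: vr[C=2048/1277 E=512/205] → run C
t=5: vr[C=3072/1277 E=512/205] → run C
t=6: vr[E=512/205] → run E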